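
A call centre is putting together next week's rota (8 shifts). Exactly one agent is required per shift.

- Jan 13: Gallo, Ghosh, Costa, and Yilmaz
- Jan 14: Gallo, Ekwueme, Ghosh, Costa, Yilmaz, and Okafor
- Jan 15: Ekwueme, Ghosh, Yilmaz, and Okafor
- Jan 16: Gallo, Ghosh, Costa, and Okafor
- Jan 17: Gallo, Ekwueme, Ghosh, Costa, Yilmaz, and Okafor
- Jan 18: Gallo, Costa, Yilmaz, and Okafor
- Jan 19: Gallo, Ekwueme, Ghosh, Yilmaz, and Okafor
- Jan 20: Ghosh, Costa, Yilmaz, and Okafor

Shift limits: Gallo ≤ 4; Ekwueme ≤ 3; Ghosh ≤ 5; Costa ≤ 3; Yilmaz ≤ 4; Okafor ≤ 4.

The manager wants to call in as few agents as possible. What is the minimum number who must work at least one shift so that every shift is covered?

2

8 slots to fill and no one can take more than 5, so at least ⌈8/5⌉ = 2 agents are needed.
Gallo and Ghosh alone can cover everything: Jan 13→Gallo, Jan 14→Gallo, Jan 15→Ghosh, Jan 16→Gallo, Jan 17→Ghosh, Jan 18→Gallo, Jan 19→Ghosh, Jan 20→Ghosh.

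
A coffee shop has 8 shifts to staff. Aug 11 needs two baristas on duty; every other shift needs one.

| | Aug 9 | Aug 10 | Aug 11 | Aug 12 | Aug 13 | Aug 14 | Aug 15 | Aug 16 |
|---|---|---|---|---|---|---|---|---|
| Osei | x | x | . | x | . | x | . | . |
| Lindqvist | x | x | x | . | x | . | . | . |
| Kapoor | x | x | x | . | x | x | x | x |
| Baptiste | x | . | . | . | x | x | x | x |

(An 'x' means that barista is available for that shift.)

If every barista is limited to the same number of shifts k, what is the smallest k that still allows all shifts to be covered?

With 4 baristas and 9 worker-slots to fill, someone must work at least ⌈9/4⌉ = 3 shifts, so k ≥ 3.
k = 3 works: Aug 9→Lindqvist, Aug 10→Osei, Aug 11→Lindqvist+Kapoor, Aug 12→Osei, Aug 13→Lindqvist, Aug 14→Osei, Aug 15→Kapoor, Aug 16→Kapoor.
Loads: Osei 3, Lindqvist 3, Kapoor 3, Baptiste 0 — all ≤ 3.

3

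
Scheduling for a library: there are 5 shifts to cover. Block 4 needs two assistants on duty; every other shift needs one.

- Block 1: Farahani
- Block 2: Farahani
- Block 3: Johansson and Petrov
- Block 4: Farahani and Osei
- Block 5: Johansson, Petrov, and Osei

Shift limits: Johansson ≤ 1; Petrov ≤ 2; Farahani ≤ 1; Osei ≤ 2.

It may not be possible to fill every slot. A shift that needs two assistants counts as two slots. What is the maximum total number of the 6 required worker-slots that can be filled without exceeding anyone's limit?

Total capacity across all assistants is 1+2+1+2 = 6, and 6 slots are needed, so at most 6 can be filled.
Shifts {Block 1, Block 2} need 2 slots but only Farahani are available for them, supplying at most 1 — so at least 1 slot must go unfilled.
An assignment achieving 4: Block 1→Farahani, Block 3→Johansson, Block 4→Osei, Block 5→Petrov.
Loads: Johansson 1/1, Petrov 1/2, Farahani 1/1, Osei 1/2.

4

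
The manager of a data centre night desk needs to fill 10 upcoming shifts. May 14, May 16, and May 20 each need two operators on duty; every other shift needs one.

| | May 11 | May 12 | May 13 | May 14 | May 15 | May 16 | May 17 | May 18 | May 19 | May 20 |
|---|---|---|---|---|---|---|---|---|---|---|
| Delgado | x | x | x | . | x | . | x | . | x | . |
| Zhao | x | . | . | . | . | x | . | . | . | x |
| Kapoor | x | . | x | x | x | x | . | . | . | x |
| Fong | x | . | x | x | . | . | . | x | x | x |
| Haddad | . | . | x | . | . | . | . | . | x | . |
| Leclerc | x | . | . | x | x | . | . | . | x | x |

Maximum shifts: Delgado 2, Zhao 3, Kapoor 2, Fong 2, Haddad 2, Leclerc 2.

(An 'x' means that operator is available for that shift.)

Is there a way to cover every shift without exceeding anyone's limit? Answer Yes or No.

May 12 can only be covered by Delgado, so that assignment is forced.
May 16 can only be covered by Zhao and Kapoor, so that assignment is forced.
May 17 can only be covered by Delgado, so that assignment is forced.
One valid schedule: May 11→Zhao, May 12→Delgado, May 13→Haddad, May 14→Kapoor+Fong, May 15→Leclerc, May 16→Zhao+Kapoor, May 17→Delgado, May 18→Fong, May 19→Haddad, May 20→Zhao+Leclerc.
Loads: Delgado 2/2, Zhao 3/3, Kapoor 2/2, Fong 2/2, Haddad 2/2, Leclerc 2/2 — all within limits.

Yes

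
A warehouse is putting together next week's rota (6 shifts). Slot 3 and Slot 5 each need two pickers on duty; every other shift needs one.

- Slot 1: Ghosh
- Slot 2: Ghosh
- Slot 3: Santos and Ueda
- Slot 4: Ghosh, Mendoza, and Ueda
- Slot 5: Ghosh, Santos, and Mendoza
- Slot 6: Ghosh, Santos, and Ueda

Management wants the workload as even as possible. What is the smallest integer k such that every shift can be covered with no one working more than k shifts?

With 4 pickers and 8 worker-slots to fill, someone must work at least ⌈8/4⌉ = 2 shifts, so k ≥ 2.
k = 2 works: Slot 1→Ghosh, Slot 2→Ghosh, Slot 3→Santos+Ueda, Slot 4→Mendoza, Slot 5→Santos+Mendoza, Slot 6→Ueda.
Loads: Ghosh 2, Santos 2, Mendoza 2, Ueda 2 — all ≤ 2.

2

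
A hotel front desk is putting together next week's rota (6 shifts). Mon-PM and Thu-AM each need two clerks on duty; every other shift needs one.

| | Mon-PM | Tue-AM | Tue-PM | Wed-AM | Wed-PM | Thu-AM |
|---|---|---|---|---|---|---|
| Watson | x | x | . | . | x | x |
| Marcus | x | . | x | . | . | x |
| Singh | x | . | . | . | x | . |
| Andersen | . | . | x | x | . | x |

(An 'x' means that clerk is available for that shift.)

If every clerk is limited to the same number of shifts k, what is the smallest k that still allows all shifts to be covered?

2

With 4 clerks and 8 worker-slots to fill, someone must work at least ⌈8/4⌉ = 2 shifts, so k ≥ 2.
k = 2 works: Mon-PM→Watson+Singh, Tue-AM→Watson, Tue-PM→Marcus, Wed-AM→Andersen, Wed-PM→Singh, Thu-AM→Marcus+Andersen.
Loads: Watson 2, Marcus 2, Singh 2, Andersen 2 — all ≤ 2.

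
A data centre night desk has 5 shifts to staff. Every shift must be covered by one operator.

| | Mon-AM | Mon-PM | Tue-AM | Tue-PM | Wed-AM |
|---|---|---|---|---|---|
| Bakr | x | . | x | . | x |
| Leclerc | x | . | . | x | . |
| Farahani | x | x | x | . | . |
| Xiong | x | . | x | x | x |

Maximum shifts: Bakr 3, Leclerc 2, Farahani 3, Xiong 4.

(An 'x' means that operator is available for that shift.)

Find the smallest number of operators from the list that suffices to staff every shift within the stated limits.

5 slots to fill and no one can take more than 4, so at least ⌈5/4⌉ = 2 operators are needed.
Farahani and Xiong alone can cover everything: Mon-AM→Farahani, Mon-PM→Farahani, Tue-AM→Farahani, Tue-PM→Xiong, Wed-AM→Xiong.

2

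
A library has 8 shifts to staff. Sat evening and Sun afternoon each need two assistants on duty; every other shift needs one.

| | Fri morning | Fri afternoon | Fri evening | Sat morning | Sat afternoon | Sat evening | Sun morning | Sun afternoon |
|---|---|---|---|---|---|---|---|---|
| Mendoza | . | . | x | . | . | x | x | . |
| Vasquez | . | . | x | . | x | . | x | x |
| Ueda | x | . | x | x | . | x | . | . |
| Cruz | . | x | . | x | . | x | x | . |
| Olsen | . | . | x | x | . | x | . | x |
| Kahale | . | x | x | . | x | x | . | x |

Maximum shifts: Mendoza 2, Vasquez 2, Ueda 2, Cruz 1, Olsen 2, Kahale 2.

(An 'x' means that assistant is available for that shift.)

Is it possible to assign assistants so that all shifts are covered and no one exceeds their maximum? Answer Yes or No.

Yes

Fri morning can only be covered by Ueda, so that assignment is forced.
One valid schedule: Fri morning→Ueda, Fri afternoon→Cruz, Fri evening→Mendoza, Sat morning→Ueda, Sat afternoon→Vasquez, Sat evening→Olsen+Kahale, Sun morning→Mendoza, Sun afternoon→Vasquez+Olsen.
Loads: Mendoza 2/2, Vasquez 2/2, Ueda 2/2, Cruz 1/1, Olsen 2/2, Kahale 1/2 — all within limits.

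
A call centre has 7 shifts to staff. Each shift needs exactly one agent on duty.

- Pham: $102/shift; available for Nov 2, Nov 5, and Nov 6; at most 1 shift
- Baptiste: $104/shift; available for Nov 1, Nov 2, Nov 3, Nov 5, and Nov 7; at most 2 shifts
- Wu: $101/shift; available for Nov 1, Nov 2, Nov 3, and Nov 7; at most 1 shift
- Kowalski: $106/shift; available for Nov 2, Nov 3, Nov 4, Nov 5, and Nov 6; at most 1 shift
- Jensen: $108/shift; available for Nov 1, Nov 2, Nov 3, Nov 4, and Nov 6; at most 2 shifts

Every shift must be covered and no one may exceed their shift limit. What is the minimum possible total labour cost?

$733

Picking the cheapest available agent for each shift independently would cost $714, but that ignores the shift limits.
An optimal schedule: Nov 1→Baptiste, Nov 2→Jensen, Nov 3→Wu, Nov 4→Kowalski, Nov 5→Pham, Nov 6→Jensen, Nov 7→Baptiste.
Total: 104 + 108 + 101 + 106 + 102 + 108 + 104 = $733.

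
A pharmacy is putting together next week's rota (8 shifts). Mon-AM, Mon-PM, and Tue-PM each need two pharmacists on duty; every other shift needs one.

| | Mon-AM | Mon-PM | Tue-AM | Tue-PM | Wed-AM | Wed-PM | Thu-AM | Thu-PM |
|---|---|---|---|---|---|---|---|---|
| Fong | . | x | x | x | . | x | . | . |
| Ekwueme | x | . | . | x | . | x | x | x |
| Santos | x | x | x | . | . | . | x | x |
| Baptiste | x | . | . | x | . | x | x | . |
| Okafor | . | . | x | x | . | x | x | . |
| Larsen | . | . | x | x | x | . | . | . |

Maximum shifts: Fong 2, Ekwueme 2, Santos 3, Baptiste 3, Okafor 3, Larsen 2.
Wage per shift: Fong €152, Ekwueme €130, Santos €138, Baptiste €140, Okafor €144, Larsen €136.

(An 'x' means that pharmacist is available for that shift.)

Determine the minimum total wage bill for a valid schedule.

Mon-PM can only be covered by Fong and Santos, so that assignment is forced.
Wed-AM can only be covered by Larsen, so that assignment is forced.
Picking the cheapest available pharmacist for each shift independently would cost €1486, but that ignores the shift limits.
An optimal schedule: Mon-AM→Ekwueme+Santos, Mon-PM→Santos+Fong, Tue-AM→Santos, Tue-PM→Larsen+Baptiste, Wed-AM→Larsen, Wed-PM→Baptiste, Thu-AM→Baptiste, Thu-PM→Ekwueme.
Total: 130 + 138 + 138 + 152 + 138 + 136 + 140 + 136 + 140 + 140 + 130 = €1518.

€1518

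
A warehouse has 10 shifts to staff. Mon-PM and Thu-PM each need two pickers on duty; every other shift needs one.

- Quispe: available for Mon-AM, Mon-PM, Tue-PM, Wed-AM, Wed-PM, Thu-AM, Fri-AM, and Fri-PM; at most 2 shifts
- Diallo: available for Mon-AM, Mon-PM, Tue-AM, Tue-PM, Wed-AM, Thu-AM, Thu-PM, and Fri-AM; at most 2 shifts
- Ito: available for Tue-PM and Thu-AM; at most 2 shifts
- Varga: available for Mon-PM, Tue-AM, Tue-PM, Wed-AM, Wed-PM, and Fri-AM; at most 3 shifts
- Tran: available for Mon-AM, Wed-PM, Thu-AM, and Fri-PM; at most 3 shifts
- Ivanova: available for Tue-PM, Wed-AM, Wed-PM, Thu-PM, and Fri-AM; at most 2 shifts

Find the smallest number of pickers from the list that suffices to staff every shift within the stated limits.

12 slots to fill and no one can take more than 3, so at least ⌈12/3⌉ = 4 pickers are needed.
Any 4 pickers together have capacity at most 3+3+2+2 = 10 < 12 slots, so 4 can never suffice.
Quispe, Diallo, Varga, Tran, and Ivanova alone can cover everything: Mon-AM→Tran, Mon-PM→Quispe+Varga, Tue-AM→Diallo, Tue-PM→Varga, Wed-AM→Varga, Wed-PM→Tran, Thu-AM→Tran, Thu-PM→Diallo+Ivanova, Fri-AM→Ivanova, Fri-PM→Quispe.

5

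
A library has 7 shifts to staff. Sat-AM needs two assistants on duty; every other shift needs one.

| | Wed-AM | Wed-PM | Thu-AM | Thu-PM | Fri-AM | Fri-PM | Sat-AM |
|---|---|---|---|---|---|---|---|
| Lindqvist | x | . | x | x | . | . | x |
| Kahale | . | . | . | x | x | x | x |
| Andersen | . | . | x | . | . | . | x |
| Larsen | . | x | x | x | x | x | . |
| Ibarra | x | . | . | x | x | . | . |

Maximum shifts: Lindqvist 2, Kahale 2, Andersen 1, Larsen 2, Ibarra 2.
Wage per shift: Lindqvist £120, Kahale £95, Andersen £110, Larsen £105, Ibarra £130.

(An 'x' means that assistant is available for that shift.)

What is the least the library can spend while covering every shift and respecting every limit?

£880

Wed-PM can only be covered by Larsen, so that assignment is forced.
Picking the cheapest available assistant for each shift independently would cost £820, but that ignores the shift limits.
An optimal schedule: Wed-AM→Lindqvist, Wed-PM→Larsen, Thu-AM→Lindqvist, Thu-PM→Ibarra, Fri-AM→Larsen, Fri-PM→Kahale, Sat-AM→Kahale+Andersen.
Total: 120 + 105 + 120 + 130 + 105 + 95 + 95 + 110 = £880.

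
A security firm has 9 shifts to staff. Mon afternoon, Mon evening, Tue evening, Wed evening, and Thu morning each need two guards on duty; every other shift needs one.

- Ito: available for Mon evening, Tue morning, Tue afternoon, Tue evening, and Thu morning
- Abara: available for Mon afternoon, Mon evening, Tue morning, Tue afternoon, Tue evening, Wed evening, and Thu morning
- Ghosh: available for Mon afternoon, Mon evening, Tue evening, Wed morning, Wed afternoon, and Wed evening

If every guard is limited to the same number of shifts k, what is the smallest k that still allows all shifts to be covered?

5

With 3 guards and 14 worker-slots to fill, someone must work at least ⌈14/3⌉ = 5 shifts, so k ≥ 5.
k = 5 works: Mon afternoon→Abara+Ghosh, Mon evening→Ito+Abara, Tue morning→Ito, Tue afternoon→Ito, Tue evening→Ito+Abara, Wed morning→Ghosh, Wed afternoon→Ghosh, Wed evening→Abara+Ghosh, Thu morning→Ito+Abara.
Loads: Ito 5, Abara 5, Ghosh 4 — all ≤ 5.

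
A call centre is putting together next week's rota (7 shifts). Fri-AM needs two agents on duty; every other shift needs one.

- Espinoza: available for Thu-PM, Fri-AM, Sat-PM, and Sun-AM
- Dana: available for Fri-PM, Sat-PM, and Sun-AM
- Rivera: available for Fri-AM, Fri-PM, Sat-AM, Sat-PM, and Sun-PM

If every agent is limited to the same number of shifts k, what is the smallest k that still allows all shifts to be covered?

With 3 agents and 8 worker-slots to fill, someone must work at least ⌈8/3⌉ = 3 shifts, so k ≥ 3.
k = 3 works: Thu-PM→Espinoza, Fri-AM→Espinoza+Rivera, Fri-PM→Dana, Sat-AM→Rivera, Sat-PM→Dana, Sun-AM→Espinoza, Sun-PM→Rivera.
Loads: Espinoza 3, Dana 2, Rivera 3 — all ≤ 3.

3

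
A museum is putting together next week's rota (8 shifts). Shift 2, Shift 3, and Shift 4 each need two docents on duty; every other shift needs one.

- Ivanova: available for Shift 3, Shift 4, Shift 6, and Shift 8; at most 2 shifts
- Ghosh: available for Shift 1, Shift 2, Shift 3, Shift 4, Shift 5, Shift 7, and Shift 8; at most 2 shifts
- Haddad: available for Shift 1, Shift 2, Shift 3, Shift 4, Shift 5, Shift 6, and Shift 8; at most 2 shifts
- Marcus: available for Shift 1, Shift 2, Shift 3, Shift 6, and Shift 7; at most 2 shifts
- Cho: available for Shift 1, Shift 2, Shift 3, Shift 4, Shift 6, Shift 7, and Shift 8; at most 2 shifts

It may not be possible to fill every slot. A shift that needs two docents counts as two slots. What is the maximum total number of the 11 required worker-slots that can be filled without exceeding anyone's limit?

Total capacity across all docents is 2+2+2+2+2 = 10, and 11 slots are needed, so at most 10 can be filled.
An assignment achieving 10: Shift 1→Haddad, Shift 2→Haddad+Marcus, Shift 3→Marcus, Shift 4→Ivanova+Cho, Shift 5→Ghosh, Shift 6→Ivanova, Shift 7→Ghosh, Shift 8→Cho.
Loads: Ivanova 2/2, Ghosh 2/2, Haddad 2/2, Marcus 2/2, Cho 2/2.

10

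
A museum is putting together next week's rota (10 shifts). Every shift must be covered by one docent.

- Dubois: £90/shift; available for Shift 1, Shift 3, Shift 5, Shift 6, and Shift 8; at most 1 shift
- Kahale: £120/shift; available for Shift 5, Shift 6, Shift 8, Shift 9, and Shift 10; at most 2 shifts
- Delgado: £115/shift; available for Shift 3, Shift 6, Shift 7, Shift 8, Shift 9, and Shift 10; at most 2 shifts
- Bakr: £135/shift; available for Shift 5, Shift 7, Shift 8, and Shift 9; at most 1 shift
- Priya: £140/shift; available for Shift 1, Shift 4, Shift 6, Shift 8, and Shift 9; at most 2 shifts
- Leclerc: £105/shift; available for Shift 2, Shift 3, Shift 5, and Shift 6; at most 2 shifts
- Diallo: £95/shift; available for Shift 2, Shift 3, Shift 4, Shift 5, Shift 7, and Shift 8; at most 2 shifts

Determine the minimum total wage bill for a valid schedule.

Picking the cheapest available docent for each shift independently would cost £965, but that ignores the shift limits.
An optimal schedule: Shift 1→Dubois, Shift 2→Diallo, Shift 3→Leclerc, Shift 4→Diallo, Shift 5→Leclerc, Shift 6→Kahale, Shift 7→Delgado, Shift 8→Bakr, Shift 9→Kahale, Shift 10→Delgado.
Total: 90 + 95 + 105 + 95 + 105 + 120 + 115 + 135 + 120 + 115 = £1095.

£1095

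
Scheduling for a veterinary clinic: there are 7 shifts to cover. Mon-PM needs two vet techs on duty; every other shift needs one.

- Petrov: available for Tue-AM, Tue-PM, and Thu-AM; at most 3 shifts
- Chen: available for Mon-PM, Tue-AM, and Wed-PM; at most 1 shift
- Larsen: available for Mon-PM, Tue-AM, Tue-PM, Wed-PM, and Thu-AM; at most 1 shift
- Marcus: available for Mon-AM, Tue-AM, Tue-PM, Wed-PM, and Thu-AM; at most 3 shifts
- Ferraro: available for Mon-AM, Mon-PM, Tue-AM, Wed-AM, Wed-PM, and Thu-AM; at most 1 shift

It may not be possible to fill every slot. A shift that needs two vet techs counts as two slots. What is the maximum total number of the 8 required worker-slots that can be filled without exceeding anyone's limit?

8

Total capacity across all vet techs is 3+1+1+3+1 = 9, and 8 slots are needed, so at most 8 can be filled.
An assignment achieving 8: Mon-AM→Marcus, Mon-PM→Chen+Larsen, Tue-AM→Petrov, Tue-PM→Petrov, Wed-AM→Ferraro, Wed-PM→Marcus, Thu-AM→Petrov.
Loads: Petrov 3/3, Chen 1/1, Larsen 1/1, Marcus 2/3, Ferraro 1/1.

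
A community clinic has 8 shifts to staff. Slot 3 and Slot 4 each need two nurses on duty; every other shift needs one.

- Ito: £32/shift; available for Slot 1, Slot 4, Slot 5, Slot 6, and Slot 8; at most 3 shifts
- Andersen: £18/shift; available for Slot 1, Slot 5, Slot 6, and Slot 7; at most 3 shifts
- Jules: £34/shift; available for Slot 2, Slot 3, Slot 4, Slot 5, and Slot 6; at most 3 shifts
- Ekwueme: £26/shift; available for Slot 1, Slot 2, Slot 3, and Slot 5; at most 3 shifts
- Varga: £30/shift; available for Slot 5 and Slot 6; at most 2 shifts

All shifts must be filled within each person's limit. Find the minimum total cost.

£264

Slot 3 can only be covered by Jules and Ekwueme, so that assignment is forced.
Slot 4 can only be covered by Ito and Jules, so that assignment is forced.
Slot 7 can only be covered by Andersen, so that assignment is forced.
Picking the cheapest available nurse for each shift independently would cost £256, but that ignores the shift limits.
An optimal schedule: Slot 1→Andersen, Slot 2→Ekwueme, Slot 3→Ekwueme+Jules, Slot 4→Ito+Jules, Slot 5→Ekwueme, Slot 6→Andersen, Slot 7→Andersen, Slot 8→Ito.
Total: 18 + 26 + 26 + 34 + 32 + 34 + 26 + 18 + 18 + 32 = £264.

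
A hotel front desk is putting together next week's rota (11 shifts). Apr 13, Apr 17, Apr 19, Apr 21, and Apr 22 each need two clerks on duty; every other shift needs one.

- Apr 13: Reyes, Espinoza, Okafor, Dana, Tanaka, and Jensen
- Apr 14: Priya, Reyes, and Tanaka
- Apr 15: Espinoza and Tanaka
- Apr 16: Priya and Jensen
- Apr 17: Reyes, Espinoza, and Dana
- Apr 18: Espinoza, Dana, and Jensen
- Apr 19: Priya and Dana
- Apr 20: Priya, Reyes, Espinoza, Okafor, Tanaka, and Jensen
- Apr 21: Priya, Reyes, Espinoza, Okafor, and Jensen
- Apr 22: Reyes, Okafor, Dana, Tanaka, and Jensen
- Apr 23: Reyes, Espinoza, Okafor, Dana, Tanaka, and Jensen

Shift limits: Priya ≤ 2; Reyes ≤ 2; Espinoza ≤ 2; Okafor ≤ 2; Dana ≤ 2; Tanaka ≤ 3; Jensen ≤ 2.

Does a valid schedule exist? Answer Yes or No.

Total capacity is 2+2+2+2+2+3+2 = 15 but 16 worker-slots are needed — infeasible.

No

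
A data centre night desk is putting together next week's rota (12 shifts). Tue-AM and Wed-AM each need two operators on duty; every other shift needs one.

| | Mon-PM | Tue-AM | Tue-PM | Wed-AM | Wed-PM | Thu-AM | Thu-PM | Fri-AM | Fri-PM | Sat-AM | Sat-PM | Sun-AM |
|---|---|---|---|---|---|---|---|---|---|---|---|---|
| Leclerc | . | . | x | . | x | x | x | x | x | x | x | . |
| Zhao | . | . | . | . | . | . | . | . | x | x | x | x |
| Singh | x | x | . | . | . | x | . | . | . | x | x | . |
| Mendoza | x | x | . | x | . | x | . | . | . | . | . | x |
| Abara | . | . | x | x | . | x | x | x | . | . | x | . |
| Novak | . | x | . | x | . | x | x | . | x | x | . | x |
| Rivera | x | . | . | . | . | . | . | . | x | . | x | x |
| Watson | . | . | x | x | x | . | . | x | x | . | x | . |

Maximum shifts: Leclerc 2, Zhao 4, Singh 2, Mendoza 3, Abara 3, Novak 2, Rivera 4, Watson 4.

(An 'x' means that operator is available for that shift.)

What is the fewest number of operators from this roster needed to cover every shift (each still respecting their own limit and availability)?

14 slots to fill and no one can take more than 4, so at least ⌈14/4⌉ = 4 operators are needed.
No set of 4 operators can cover every shift (each such set leaves at least one shift with no one available or exceeds a cap).
Leclerc, Zhao, Singh, Mendoza, and Abara alone can cover everything: Mon-PM→Singh, Tue-AM→Singh+Mendoza, Tue-PM→Leclerc, Wed-AM→Mendoza+Abara, Wed-PM→Leclerc, Thu-AM→Mendoza, Thu-PM→Abara, Fri-AM→Abara, Fri-PM→Zhao, Sat-AM→Zhao, Sat-PM→Zhao, Sun-AM→Zhao.

5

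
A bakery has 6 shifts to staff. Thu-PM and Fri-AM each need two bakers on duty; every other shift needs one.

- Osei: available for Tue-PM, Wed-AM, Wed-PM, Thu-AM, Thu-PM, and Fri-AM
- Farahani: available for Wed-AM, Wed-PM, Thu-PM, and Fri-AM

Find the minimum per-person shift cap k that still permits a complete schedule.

4

With 2 bakers and 8 worker-slots to fill, someone must work at least ⌈8/2⌉ = 4 shifts, so k ≥ 4.
k = 4 works: Tue-PM→Osei, Wed-AM→Farahani, Wed-PM→Farahani, Thu-AM→Osei, Thu-PM→Osei+Farahani, Fri-AM→Osei+Farahani.
Loads: Osei 4, Farahani 4 — all ≤ 4.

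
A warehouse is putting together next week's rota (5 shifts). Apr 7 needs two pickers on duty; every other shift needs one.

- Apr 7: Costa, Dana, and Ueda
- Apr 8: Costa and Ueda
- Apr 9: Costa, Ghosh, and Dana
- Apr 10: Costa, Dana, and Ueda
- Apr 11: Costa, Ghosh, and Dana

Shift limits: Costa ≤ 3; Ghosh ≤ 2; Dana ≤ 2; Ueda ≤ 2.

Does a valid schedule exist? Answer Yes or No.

One valid schedule: Apr 7→Costa+Dana, Apr 8→Costa, Apr 9→Costa, Apr 10→Dana, Apr 11→Ghosh.
Loads: Costa 3/3, Ghosh 1/2, Dana 2/2, Ueda 0/2 — all within limits.

Yes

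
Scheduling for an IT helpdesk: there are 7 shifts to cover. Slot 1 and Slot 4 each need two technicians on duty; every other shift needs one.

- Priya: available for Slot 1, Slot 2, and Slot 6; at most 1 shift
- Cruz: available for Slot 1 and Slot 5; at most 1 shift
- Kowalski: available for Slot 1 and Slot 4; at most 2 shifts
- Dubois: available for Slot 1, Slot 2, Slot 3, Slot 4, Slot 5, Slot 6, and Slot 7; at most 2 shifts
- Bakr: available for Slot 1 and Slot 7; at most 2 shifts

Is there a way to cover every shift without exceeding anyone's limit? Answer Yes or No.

Shifts {Slot 2, Slot 3, Slot 4, Slot 6} need 5 worker-slots in total, but the technicians available for any of those shifts (Priya, Kowalski, and Dubois) can supply at most 4 among them. So no valid schedule exists.

No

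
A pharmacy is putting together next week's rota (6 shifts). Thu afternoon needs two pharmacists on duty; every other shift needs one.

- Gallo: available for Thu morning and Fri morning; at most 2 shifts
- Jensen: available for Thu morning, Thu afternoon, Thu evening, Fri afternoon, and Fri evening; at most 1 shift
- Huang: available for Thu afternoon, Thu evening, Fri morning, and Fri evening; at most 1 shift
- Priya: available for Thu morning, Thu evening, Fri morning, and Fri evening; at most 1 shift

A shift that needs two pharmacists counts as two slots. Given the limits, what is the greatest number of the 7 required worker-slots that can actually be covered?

Total capacity across all pharmacists is 2+1+1+1 = 5, and 7 slots are needed, so at most 5 can be filled.
An assignment achieving 5: Thu morning→Gallo, Thu afternoon→Huang, Thu evening→Priya, Fri morning→Gallo, Fri afternoon→Jensen.
Loads: Gallo 2/2, Jensen 1/1, Huang 1/1, Priya 1/1.

5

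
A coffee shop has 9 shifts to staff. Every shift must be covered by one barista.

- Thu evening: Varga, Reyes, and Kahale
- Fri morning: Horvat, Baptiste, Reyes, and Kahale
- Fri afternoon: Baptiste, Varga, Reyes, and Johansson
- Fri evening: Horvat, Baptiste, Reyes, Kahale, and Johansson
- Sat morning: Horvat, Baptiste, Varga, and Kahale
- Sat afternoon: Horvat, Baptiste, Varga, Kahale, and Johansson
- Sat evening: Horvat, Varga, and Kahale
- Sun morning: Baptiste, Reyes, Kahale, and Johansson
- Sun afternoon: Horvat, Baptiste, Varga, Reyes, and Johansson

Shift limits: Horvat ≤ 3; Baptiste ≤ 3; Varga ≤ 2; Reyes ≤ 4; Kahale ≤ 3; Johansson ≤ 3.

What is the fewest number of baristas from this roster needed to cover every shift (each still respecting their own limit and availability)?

3

9 slots to fill and no one can take more than 4, so at least ⌈9/4⌉ = 3 baristas are needed.
Horvat, Baptiste, and Reyes alone can cover everything: Thu evening→Reyes, Fri morning→Baptiste, Fri afternoon→Baptiste, Fri evening→Reyes, Sat morning→Horvat, Sat afternoon→Horvat, Sat evening→Horvat, Sun morning→Baptiste, Sun afternoon→Reyes.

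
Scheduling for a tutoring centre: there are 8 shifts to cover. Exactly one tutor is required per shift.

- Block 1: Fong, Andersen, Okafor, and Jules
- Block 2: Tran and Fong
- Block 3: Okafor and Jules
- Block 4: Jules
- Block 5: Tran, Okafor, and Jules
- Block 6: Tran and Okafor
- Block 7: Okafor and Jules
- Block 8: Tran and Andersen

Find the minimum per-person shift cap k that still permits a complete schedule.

2

With 5 tutors and 8 worker-slots to fill, someone must work at least ⌈8/5⌉ = 2 shifts, so k ≥ 2.
k = 2 works: Block 1→Fong, Block 2→Tran, Block 3→Okafor, Block 4→Jules, Block 5→Jules, Block 6→Tran, Block 7→Okafor, Block 8→Andersen.
Loads: Tran 2, Fong 1, Andersen 1, Okafor 2, Jules 2 — all ≤ 2.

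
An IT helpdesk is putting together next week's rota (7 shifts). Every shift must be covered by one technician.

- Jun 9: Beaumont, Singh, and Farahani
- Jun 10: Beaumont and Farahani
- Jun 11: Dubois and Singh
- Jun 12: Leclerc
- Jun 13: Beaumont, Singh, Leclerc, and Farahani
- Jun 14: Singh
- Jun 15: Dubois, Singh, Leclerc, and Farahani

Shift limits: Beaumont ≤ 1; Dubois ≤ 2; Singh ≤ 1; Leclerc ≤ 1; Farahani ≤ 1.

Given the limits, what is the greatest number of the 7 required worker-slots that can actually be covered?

6

Total capacity across all technicians is 1+2+1+1+1 = 6, and 7 slots are needed, so at most 6 can be filled.
An assignment achieving 6: Jun 9→Farahani, Jun 10→Beaumont, Jun 11→Dubois, Jun 12→Leclerc, Jun 14→Singh, Jun 15→Dubois.
Loads: Beaumont 1/1, Dubois 2/2, Singh 1/1, Leclerc 1/1, Farahani 1/1.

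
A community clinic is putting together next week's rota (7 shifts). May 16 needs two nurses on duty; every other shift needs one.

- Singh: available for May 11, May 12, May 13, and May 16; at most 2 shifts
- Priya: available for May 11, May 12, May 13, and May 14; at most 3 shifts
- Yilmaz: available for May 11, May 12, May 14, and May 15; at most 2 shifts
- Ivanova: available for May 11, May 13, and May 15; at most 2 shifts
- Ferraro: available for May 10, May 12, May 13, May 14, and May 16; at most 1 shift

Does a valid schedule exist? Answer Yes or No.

No

Total capacity is 10 and 8 slots are needed, so capacity alone doesn't rule it out.
Shifts {May 10, May 16} need 3 worker-slots in total, but the nurses available for any of those shifts (Singh and Ferraro) can supply at most 2 among them. So no valid schedule exists.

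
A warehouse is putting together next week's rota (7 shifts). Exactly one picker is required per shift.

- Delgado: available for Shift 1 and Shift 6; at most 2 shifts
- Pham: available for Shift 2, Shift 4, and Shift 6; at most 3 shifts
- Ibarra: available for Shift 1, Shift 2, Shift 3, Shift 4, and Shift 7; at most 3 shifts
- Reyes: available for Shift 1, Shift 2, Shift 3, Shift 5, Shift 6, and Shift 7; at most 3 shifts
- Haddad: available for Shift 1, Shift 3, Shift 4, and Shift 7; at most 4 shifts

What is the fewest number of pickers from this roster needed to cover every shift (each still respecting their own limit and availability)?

2

7 slots to fill and no one can take more than 4, so at least ⌈7/4⌉ = 2 pickers are needed.
Reyes and Haddad alone can cover everything: Shift 1→Haddad, Shift 2→Reyes, Shift 3→Haddad, Shift 4→Haddad, Shift 5→Reyes, Shift 6→Reyes, Shift 7→Haddad.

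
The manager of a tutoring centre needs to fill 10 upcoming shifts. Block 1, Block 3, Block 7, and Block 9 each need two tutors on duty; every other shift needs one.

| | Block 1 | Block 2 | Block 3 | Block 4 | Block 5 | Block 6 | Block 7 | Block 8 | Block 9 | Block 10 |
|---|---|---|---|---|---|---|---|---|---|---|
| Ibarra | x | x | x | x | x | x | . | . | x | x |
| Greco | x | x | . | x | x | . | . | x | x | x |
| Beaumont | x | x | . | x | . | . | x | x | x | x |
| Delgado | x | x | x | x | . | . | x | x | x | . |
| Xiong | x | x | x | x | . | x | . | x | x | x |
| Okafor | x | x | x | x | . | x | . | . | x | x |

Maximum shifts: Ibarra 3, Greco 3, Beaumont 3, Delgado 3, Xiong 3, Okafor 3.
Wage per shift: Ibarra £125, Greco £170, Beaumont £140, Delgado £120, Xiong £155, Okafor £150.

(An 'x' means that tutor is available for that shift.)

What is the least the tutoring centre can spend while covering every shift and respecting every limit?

£1915

Block 7 can only be covered by Beaumont and Delgado, so that assignment is forced.
Picking the cheapest available tutor for each shift independently would cost £1730, but that ignores the shift limits.
An optimal schedule: Block 1→Beaumont+Okafor, Block 2→Delgado, Block 3→Okafor+Xiong, Block 4→Beaumont, Block 5→Ibarra, Block 6→Ibarra, Block 7→Delgado+Beaumont, Block 8→Delgado, Block 9→Okafor+Xiong, Block 10→Ibarra.
Total: 140 + 150 + 120 + 150 + 155 + 140 + 125 + 125 + 120 + 140 + 120 + 150 + 155 + 125 = £1915.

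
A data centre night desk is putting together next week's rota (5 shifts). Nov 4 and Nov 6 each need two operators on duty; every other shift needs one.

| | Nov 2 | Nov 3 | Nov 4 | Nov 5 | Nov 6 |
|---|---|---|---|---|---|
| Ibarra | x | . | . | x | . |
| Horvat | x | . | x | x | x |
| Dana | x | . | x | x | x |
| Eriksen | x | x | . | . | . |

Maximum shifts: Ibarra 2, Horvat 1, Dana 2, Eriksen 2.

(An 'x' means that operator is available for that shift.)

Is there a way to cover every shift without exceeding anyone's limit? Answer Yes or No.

Total capacity is 7 and 7 slots are needed, so capacity alone doesn't rule it out.
Shifts {Nov 4, Nov 6} need 4 worker-slots in total, but the operators available for any of those shifts (Horvat and Dana) can supply at most 3 among them. So no valid schedule exists.

No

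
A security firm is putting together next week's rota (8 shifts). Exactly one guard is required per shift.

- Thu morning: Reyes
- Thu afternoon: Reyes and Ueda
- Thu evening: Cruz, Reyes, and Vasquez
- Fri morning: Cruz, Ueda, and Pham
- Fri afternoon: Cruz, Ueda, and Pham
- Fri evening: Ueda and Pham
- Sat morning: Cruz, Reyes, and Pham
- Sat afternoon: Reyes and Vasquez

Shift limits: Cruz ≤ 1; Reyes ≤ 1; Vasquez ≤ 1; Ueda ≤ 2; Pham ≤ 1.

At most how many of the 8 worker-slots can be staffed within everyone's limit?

6

Total capacity across all guards is 1+1+1+2+1 = 6, and 8 slots are needed, so at most 6 can be filled.
An assignment achieving 6: Thu morning→Reyes, Thu afternoon→Ueda, Thu evening→Cruz, Fri morning→Pham, Fri evening→Ueda, Sat afternoon→Vasquez.
Loads: Cruz 1/1, Reyes 1/1, Vasquez 1/1, Ueda 2/2, Pham 1/1.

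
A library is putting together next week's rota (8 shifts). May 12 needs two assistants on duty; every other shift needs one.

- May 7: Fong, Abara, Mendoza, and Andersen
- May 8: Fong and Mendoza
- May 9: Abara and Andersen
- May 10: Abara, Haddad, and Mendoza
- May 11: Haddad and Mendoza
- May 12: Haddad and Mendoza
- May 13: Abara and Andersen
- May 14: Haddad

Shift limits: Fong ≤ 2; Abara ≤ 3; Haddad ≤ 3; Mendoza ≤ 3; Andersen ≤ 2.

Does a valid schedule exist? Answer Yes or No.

May 12 can only be covered by Haddad and Mendoza, so that assignment is forced.
May 14 can only be covered by Haddad, so that assignment is forced.
One valid schedule: May 7→Fong, May 8→Fong, May 9→Abara, May 10→Abara, May 11→Haddad, May 12→Haddad+Mendoza, May 13→Abara, May 14→Haddad.
Loads: Fong 2/2, Abara 3/3, Haddad 3/3, Mendoza 1/3, Andersen 0/2 — all within limits.

Yes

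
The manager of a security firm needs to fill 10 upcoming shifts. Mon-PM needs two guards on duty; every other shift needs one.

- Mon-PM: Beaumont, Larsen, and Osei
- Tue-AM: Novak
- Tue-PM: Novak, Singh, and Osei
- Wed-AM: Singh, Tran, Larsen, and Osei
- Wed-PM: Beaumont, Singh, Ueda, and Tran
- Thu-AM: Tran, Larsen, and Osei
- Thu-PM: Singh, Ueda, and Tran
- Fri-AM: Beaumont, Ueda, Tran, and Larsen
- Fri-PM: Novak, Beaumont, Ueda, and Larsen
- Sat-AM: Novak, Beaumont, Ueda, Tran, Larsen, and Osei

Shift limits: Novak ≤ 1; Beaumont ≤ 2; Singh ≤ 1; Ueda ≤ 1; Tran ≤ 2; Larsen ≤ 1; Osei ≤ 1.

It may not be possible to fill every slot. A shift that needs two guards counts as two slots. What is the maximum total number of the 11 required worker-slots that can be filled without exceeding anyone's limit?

9

Total capacity across all guards is 1+2+1+1+2+1+1 = 9, and 11 slots are needed, so at most 9 can be filled.
An assignment achieving 9: Mon-PM→Beaumont+Larsen, Tue-AM→Novak, Tue-PM→Singh, Wed-AM→Tran, Wed-PM→Beaumont, Thu-AM→Tran, Thu-PM→Ueda, Sat-AM→Osei.
Loads: Novak 1/1, Beaumont 2/2, Singh 1/1, Ueda 1/1, Tran 2/2, Larsen 1/1, Osei 1/1.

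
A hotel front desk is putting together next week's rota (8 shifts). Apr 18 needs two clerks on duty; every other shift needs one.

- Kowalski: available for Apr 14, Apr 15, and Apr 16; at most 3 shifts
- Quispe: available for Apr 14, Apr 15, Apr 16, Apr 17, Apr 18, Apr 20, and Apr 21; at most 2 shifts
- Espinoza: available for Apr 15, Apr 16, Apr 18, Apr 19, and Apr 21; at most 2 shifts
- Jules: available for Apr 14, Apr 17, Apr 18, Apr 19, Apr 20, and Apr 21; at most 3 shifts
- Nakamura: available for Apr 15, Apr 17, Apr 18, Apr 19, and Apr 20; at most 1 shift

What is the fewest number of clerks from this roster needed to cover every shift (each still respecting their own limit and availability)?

9 slots to fill and no one can take more than 3, so at least ⌈9/3⌉ = 3 clerks are needed.
Any 3 clerks together have capacity at most 3+3+2 = 8 < 9 slots, so 3 can never suffice.
Kowalski, Quispe, Espinoza, and Jules alone can cover everything: Apr 14→Kowalski, Apr 15→Kowalski, Apr 16→Kowalski, Apr 17→Quispe, Apr 18→Espinoza+Jules, Apr 19→Espinoza, Apr 20→Quispe, Apr 21→Jules.

4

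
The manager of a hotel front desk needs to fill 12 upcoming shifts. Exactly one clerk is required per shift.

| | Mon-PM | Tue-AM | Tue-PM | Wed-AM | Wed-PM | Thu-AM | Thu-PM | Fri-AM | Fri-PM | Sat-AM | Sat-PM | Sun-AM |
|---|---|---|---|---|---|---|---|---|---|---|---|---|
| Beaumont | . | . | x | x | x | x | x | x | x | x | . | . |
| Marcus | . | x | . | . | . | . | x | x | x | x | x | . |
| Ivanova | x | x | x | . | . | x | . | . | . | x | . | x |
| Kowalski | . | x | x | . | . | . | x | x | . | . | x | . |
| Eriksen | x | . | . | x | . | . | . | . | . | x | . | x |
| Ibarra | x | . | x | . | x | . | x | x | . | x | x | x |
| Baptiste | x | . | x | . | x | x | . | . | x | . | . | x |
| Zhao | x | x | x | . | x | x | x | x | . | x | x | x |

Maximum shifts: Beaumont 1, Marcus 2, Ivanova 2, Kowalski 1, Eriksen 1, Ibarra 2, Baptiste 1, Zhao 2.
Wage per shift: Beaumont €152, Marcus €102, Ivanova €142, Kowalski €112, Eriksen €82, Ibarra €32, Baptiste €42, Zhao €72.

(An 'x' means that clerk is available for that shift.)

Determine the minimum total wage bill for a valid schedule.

€1084

Picking the cheapest available clerk for each shift independently would cost €494, but that ignores the shift limits.
An optimal schedule: Mon-PM→Ivanova, Tue-AM→Marcus, Tue-PM→Baptiste, Wed-AM→Beaumont, Wed-PM→Ibarra, Thu-AM→Ivanova, Thu-PM→Ibarra, Fri-AM→Zhao, Fri-PM→Marcus, Sat-AM→Zhao, Sat-PM→Kowalski, Sun-AM→Eriksen.
Total: 142 + 102 + 42 + 152 + 32 + 142 + 32 + 72 + 102 + 72 + 112 + 82 = €1084.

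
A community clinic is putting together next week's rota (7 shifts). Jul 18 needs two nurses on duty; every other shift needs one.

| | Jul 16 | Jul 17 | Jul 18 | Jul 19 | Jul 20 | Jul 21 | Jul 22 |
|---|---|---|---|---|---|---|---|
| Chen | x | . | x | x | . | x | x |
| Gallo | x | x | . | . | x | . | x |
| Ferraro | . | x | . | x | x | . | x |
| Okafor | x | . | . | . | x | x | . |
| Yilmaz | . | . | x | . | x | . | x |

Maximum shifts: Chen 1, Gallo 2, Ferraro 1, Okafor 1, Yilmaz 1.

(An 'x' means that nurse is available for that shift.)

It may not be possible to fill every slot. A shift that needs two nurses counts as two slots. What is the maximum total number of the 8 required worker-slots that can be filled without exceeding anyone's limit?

Total capacity across all nurses is 1+2+1+1+1 = 6, and 8 slots are needed, so at most 6 can be filled.
An assignment achieving 6: Jul 16→Gallo, Jul 17→Gallo, Jul 18→Chen+Yilmaz, Jul 19→Ferraro, Jul 21→Okafor.
Loads: Chen 1/1, Gallo 2/2, Ferraro 1/1, Okafor 1/1, Yilmaz 1/1.

6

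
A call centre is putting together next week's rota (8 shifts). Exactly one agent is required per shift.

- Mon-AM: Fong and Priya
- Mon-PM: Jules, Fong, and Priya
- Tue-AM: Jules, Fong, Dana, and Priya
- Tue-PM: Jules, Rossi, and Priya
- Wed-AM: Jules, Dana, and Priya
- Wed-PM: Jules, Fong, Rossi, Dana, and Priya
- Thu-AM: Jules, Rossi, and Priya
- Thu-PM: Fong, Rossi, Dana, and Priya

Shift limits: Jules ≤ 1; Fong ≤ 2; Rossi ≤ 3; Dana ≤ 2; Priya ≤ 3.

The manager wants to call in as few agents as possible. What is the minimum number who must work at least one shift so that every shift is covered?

8 slots to fill and no one can take more than 3, so at least ⌈8/3⌉ = 3 agents are needed.
Fong, Rossi, and Priya alone can cover everything: Mon-AM→Fong, Mon-PM→Fong, Tue-AM→Priya, Tue-PM→Rossi, Wed-AM→Priya, Wed-PM→Rossi, Thu-AM→Rossi, Thu-PM→Priya.

3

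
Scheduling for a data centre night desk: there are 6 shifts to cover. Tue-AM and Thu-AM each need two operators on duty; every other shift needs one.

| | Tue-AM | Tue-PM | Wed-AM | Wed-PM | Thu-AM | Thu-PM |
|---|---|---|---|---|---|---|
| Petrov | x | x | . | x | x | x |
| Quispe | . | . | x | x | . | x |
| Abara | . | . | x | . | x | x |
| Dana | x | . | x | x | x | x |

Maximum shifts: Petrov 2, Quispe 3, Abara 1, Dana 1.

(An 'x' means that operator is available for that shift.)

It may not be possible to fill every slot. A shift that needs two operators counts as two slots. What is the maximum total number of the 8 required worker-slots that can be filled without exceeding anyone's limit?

Total capacity across all operators is 2+3+1+1 = 7, and 8 slots are needed, so at most 7 can be filled.
An assignment achieving 7: Tue-AM→Petrov+Dana, Tue-PM→Petrov, Wed-AM→Quispe, Wed-PM→Quispe, Thu-AM→Abara, Thu-PM→Quispe.
Loads: Petrov 2/2, Quispe 3/3, Abara 1/1, Dana 1/1.

7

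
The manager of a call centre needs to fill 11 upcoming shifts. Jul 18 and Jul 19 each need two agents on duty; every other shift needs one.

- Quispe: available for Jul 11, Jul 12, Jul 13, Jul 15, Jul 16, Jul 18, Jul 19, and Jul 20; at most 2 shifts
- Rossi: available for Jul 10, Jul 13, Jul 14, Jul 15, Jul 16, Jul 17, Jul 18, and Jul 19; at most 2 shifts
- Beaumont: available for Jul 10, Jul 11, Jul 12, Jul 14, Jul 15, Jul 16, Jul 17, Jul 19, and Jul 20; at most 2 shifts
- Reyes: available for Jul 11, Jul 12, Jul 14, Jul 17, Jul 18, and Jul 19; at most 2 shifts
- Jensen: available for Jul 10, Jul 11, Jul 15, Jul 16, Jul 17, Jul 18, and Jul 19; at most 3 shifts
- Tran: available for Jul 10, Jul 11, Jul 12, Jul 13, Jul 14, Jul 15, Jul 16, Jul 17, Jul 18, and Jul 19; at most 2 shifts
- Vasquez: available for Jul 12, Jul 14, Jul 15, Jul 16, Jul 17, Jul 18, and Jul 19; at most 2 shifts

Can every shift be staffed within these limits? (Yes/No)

Yes

One valid schedule: Jul 10→Rossi, Jul 11→Beaumont, Jul 12→Beaumont, Jul 13→Quispe, Jul 14→Rossi, Jul 15→Jensen, Jul 16→Jensen, Jul 17→Reyes, Jul 18→Reyes+Jensen, Jul 19→Tran+Vasquez, Jul 20→Quispe.
Loads: Quispe 2/2, Rossi 2/2, Beaumont 2/2, Reyes 2/2, Jensen 3/3, Tran 1/2, Vasquez 1/2 — all within limits.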